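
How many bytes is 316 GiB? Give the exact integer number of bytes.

316 × 1,073,741,824 = 339,302,416,384 bytes

339,302,416,384 bytes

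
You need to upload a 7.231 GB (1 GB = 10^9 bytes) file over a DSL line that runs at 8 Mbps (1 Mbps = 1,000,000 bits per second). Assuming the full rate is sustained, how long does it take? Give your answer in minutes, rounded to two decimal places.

120.52 minutes

7.231 GB = 7,231,000,000 bytes = 57,848,000,000 bits
8 Mbps = 8,000,000 bits/s
time = 57,848,000,000 / 8,000,000 = 7,231.000 s
7,231.000 s / 60 = 120.52 minutes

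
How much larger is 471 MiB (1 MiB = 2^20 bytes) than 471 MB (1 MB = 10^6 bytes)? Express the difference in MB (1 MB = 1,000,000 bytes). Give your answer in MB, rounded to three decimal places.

22.879 MB

471 MiB = 471 × 1,048,576 = 493,879,296 bytes
471 MB = 471 × 1,000,000 = 471,000,000 bytes
difference = 22,879,296 bytes
22,879,296 / 1,000,000 = 22.879 MB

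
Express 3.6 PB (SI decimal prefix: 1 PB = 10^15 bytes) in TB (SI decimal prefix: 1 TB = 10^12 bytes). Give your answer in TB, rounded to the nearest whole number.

3.6 PB × 1,000,000,000,000,000 bytes/PB = 3,600,000,000,000,000 bytes
1 TB = 1,000,000,000,000 bytes
3,600,000,000,000,000 / 1,000,000,000,000 = 3,600 TB

3,600 TB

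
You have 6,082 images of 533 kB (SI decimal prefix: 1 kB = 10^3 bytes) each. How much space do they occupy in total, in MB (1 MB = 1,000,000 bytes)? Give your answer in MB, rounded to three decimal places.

3,241.706 MB

Total = 6,082 × 533 kB = 3,241,706 kB
= 3,241,706 × 1,000 bytes = 3,241,706,000 bytes
1 MB = 1,000,000 bytes
3,241,706,000 / 1,000,000 = 3,241.706 MB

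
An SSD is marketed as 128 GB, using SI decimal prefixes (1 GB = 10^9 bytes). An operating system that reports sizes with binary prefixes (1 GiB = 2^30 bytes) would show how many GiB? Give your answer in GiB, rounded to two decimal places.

119.21 GiB

128 GB = 128 × 10^9 bytes = 128,000,000,000 bytes
1 GiB = 2^30 bytes = 1,073,741,824 bytes
128,000,000,000 / 1,073,741,824 = 119.21 GiB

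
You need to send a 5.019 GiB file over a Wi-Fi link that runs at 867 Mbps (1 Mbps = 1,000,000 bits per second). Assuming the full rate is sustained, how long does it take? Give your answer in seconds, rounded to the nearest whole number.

50 seconds

5.019 GiB = 5,389,110,214.656 bytes = 43,112,881,717.248 bits
867 Mbps = 867,000,000 bits/s
time = 43,112,881,717.248 / 867,000,000 = 50 s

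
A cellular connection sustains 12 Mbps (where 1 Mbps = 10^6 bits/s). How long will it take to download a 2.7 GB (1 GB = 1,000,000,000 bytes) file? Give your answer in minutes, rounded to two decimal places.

2.7 GB = 2,700,000,000 bytes = 21,600,000,000 bits
12 Mbps = 12,000,000 bits/s
time = 21,600,000,000 / 12,000,000 = 1,800.000 s
1,800.000 s / 60 = 30.00 minutes

30.00 minutes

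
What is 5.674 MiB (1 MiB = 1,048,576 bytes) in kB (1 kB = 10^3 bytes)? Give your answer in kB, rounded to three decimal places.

5,949.620 kB

5.674 MiB = 5.674 × 2^20 bytes = 5,949,620.224 bytes
1 kB = 1,000 bytes
5,949,620.224 / 1,000 = 5,949.620 kB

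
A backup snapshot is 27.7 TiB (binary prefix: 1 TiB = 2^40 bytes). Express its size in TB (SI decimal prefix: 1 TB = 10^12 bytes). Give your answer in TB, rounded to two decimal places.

30.46 TB

27.7 TiB × 1,099,511,627,776 bytes/TiB = 30,456,472,089,395.2 bytes
1 TB = 10^12 bytes = 1,000,000,000,000 bytes
30,456,472,089,395.2 / 1,000,000,000,000 = 30.46 TB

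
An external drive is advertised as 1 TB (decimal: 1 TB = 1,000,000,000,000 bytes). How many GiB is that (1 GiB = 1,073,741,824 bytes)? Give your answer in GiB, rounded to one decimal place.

931.3 GiB

1 TB = 1 × 10^12 bytes = 1,000,000,000,000 bytes
1 GiB = 2^30 bytes = 1,073,741,824 bytes
1,000,000,000,000 / 1,073,741,824 = 931.3 GiB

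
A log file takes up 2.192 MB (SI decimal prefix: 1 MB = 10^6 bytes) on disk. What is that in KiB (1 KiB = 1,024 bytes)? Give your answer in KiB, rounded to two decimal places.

2.192 MB = 2.192 × 10^6 bytes = 2,192,000 bytes
1 KiB = 2^10 bytes = 1,024 bytes
2,192,000 / 1,024 = 2,140.63 KiB

2,140.63 KiB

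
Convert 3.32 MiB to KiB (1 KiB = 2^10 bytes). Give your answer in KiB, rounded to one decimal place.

3.32 MiB × 1,048,576 bytes/MiB = 3,481,272.32 bytes
1 KiB = 2^10 bytes = 1,024 bytes
3,481,272.32 / 1,024 = 3,399.7 KiB

3,399.7 KiB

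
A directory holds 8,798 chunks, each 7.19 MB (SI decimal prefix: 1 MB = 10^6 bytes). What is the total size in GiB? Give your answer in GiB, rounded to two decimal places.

58.91 GiB

Total = 8,798 × 7.19 MB = 63257.62 MB
= 63257.62 × 1,000,000 bytes = 63,257,620,000 bytes
1 GiB = 1,073,741,824 bytes
63,257,620,000 / 1,073,741,824 = 58.91 GiB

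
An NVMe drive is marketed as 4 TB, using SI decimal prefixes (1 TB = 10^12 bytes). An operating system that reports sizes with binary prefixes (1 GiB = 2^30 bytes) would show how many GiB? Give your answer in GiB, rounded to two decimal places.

4 TB = 4 × 10^12 bytes = 4,000,000,000,000 bytes
1 GiB = 1,073,741,824 bytes
4,000,000,000,000 / 1,073,741,824 = 3,725.29 GiB

3,725.29 GiB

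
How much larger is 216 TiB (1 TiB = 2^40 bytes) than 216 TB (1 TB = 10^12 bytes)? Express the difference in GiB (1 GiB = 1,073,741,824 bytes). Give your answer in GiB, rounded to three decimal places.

216 TiB = 216 × 1,099,511,627,776 = 237,494,511,599,616 bytes
216 TB = 216 × 1,000,000,000,000 = 216,000,000,000,000 bytes
difference = 21,494,511,599,616 bytes
21,494,511,599,616 / 1,073,741,824 = 20,018.324 GiB

20,018.324 GiB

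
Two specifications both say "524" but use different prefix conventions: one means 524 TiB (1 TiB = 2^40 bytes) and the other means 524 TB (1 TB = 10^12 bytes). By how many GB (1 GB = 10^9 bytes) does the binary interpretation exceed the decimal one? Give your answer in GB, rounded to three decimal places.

524 TiB = 524 × 1,099,511,627,776 = 576,144,092,954,624 bytes
524 TB = 524 × 1,000,000,000,000 = 524,000,000,000,000 bytes
difference = 52,144,092,954,624 bytes
52,144,092,954,624 / 1,000,000,000 = 52,144.093 GB

52,144.093 GB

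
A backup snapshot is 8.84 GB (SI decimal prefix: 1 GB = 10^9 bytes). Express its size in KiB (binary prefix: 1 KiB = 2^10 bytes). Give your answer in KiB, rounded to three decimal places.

8,632,812.500 KiB

8.84 GB × 1,000,000,000 bytes/GB = 8,840,000,000 bytes
1 KiB = 1,024 bytes
8,840,000,000 / 1,024 = 8,632,812.500 KiB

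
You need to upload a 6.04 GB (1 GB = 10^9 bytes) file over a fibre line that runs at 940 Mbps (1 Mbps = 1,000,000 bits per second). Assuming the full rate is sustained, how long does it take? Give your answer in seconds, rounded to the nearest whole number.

51 seconds

6.04 GB = 6,040,000,000 bytes = 48,320,000,000 bits
940 Mbps = 940,000,000 bits/s
time = 48,320,000,000 / 940,000,000 = 51 s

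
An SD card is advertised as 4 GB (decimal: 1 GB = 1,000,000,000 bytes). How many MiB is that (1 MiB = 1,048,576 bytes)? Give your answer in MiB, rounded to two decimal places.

4 GB × 1,000,000,000 bytes/GB = 4,000,000,000 bytes
1 MiB = 1,048,576 bytes
4,000,000,000 / 1,048,576 = 3,814.70 MiB

3,814.70 MiB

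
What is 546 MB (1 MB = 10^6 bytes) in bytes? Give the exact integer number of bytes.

546 × 1,000,000 = 546,000,000 bytes

546,000,000 bytes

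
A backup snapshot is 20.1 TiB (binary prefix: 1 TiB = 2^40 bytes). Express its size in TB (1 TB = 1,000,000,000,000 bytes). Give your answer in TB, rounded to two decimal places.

20.1 TiB = 20.1 × 2^40 bytes = 22,100,183,718,297.6 bytes
1 TB = 1,000,000,000,000 bytes
22,100,183,718,297.6 / 1,000,000,000,000 = 22.10 TB

22.10 TB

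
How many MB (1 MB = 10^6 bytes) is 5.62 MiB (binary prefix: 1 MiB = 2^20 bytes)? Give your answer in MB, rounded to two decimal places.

5.62 MiB × 1,048,576 bytes/MiB = 5,892,997.12 bytes
1 MB = 1,000,000 bytes
5,892,997.12 / 1,000,000 = 5.89 MB

5.89 MB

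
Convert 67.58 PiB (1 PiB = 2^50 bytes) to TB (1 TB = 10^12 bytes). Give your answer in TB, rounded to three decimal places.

76,088.316 TB

67.58 PiB = 67.58 × 2^50 bytes = 76,088,315,704,424,529.92 bytes
1 TB = 10^12 bytes = 1,000,000,000,000 bytes
76,088,315,704,424,529.92 / 1,000,000,000,000 = 76,088.316 TB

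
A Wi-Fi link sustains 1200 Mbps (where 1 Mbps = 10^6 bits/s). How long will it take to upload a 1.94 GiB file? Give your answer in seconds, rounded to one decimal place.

13.9 seconds

1.94 GiB = 2,083,059,138.56 bytes = 16,664,473,108.48 bits
1200 Mbps = 1,200,000,000 bits/s
time = 16,664,473,108.48 / 1,200,000,000 = 13.9 s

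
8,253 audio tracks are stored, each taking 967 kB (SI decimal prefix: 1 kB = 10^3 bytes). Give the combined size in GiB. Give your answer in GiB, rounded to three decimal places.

Total = 8,253 × 967 kB = 7,980,651 kB
= 7,980,651 × 1,000 bytes = 7,980,651,000 bytes
1 GiB = 1,073,741,824 bytes
7,980,651,000 / 1,073,741,824 = 7.433 GiB

7.433 GiB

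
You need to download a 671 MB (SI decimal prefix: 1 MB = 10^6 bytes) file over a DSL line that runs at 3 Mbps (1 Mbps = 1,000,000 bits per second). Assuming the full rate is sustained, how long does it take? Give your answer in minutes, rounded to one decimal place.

29.8 minutes

671 MB = 671,000,000 bytes = 5,368,000,000 bits
3 Mbps = 3,000,000 bits/s
time = 5,368,000,000 / 3,000,000 = 1,789.33 s
1,789.33 s / 60 = 29.8 minutes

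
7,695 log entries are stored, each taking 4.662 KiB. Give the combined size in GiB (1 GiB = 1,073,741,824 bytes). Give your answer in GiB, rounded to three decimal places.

Total = 7,695 × 4.662 KiB = 35874.09 KiB
= 35874.09 × 1,024 bytes = 36,735,068.16 bytes
1 GiB = 1,073,741,824 bytes
36,735,068.16 / 1,073,741,824 = 0.034 GiB

0.034 GiB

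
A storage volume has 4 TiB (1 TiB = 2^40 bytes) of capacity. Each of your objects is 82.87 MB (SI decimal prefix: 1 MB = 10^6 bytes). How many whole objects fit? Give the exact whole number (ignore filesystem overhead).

53,071

Capacity: 4 TiB = 4,398,046,511,104 bytes
Per item: 82.87 MB = 82,870,000 bytes
⌊4,398,046,511,104 / 82,870,000⌋ = 53,071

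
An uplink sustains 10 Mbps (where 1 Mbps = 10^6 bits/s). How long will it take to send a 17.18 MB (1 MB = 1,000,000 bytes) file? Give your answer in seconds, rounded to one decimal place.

17.18 MB = 17,180,000 bytes = 137,440,000 bits
10 Mbps = 10,000,000 bits/s
time = 137,440,000 / 10,000,000 = 13.7 s

13.7 seconds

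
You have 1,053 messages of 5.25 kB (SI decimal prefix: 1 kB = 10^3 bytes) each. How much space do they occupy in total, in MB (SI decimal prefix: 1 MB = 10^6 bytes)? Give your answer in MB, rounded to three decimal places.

5.528 MB

Total = 1,053 × 5.25 kB = 5528.25 kB
= 5528.25 × 1,000 bytes = 5,528,250 bytes
1 MB = 1,000,000 bytes
5,528,250 / 1,000,000 = 5.528 MB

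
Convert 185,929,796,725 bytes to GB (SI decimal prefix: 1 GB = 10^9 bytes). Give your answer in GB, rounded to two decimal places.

185,929,796,725 bytes given.
1 GB = 1,000,000,000 bytes
185,929,796,725 / 1,000,000,000 = 185.93 GB

185.93 GB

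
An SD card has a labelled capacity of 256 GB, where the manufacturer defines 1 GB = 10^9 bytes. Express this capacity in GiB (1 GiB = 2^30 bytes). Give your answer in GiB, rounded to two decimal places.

256 GB = 256 × 10^9 bytes = 256,000,000,000 bytes
1 GiB = 2^30 bytes = 1,073,741,824 bytes
256,000,000,000 / 1,073,741,824 = 238.42 GiB

238.42 GiB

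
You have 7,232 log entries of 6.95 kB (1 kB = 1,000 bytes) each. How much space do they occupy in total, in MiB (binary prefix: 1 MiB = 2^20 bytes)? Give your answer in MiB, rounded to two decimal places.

47.93 MiB

Total = 7,232 × 6.95 kB = 50262.4 kB
= 50262.4 × 1,000 bytes = 50,262,400 bytes
1 MiB = 1,048,576 bytes
50,262,400 / 1,048,576 = 47.93 MiB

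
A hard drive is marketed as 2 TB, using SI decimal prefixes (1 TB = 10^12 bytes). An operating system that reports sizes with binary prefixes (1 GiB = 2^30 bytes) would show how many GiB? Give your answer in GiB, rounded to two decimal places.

2 TB = 2 × 10^12 bytes = 2,000,000,000,000 bytes
1 GiB = 2^30 bytes = 1,073,741,824 bytes
2,000,000,000,000 / 1,073,741,824 = 1,862.65 GiB

1,862.65 GiB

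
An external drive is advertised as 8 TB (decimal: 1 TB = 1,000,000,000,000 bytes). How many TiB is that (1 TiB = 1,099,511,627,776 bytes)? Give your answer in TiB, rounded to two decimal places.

8 TB × 1,000,000,000,000 bytes/TB = 8,000,000,000,000 bytes
1 TiB = 2^40 bytes = 1,099,511,627,776 bytes
8,000,000,000,000 / 1,099,511,627,776 = 7.28 TiB

7.28 TiB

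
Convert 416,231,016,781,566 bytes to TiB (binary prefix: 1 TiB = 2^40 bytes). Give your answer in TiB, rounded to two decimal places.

378.56 TiB

416,231,016,781,566 bytes given.
1 TiB = 2^40 bytes = 1,099,511,627,776 bytes
416,231,016,781,566 / 1,099,511,627,776 = 378.56 TiB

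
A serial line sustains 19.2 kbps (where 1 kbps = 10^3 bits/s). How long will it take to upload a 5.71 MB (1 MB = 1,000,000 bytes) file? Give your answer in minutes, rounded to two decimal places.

5.71 MB = 5,710,000 bytes = 45,680,000 bits
19.2 kbps = 19,200 bits/s
time = 45,680,000 / 19,200 = 2,379.167 s
2,379.167 s / 60 = 39.65 minutes

39.65 minutes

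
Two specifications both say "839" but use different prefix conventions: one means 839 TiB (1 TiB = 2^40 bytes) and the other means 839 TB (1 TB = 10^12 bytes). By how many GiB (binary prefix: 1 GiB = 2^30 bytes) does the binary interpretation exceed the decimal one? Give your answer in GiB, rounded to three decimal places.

77,756.360 GiB

839 TiB = 839 × 1,099,511,627,776 = 922,490,255,704,064 bytes
839 TB = 839 × 1,000,000,000,000 = 839,000,000,000,000 bytes
difference = 83,490,255,704,064 bytes
83,490,255,704,064 / 1,073,741,824 = 77,756.360 GiB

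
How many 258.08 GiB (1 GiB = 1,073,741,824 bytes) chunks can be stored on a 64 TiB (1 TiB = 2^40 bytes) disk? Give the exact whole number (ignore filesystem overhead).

253

Capacity: 64 TiB = 70,368,744,177,664 bytes
Per item: 258.08 GiB = 277,111,289,937.92 bytes
⌊70,368,744,177,664 / 277,111,289,937.92⌋ = 253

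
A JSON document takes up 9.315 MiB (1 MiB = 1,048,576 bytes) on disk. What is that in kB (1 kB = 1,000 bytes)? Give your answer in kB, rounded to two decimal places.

9.315 MiB × 1,048,576 bytes/MiB = 9,767,485.44 bytes
1 kB = 1,000 bytes
9,767,485.44 / 1,000 = 9,767.49 kB

9,767.49 kB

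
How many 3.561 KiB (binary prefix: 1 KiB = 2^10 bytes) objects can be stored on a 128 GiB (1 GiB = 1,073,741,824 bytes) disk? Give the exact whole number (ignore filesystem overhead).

37,691,021

Capacity: 128 GiB = 137,438,953,472 bytes
Per item: 3.561 KiB = 3,646.464 bytes
⌊137,438,953,472 / 3,646.464⌋ = 37,691,021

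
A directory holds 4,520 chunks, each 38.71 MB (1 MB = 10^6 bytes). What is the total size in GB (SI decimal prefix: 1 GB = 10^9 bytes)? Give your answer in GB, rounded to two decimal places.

Total = 4,520 × 38.71 MB = 174969.2 MB
= 174969.2 × 1,000,000 bytes = 174,969,200,000 bytes
1 GB = 1,000,000,000 bytes
174,969,200,000 / 1,000,000,000 = 174.97 GB

174.97 GB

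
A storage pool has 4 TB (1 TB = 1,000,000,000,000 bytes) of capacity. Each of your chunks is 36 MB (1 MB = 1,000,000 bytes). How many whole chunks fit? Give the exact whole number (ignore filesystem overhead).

111,111

Capacity: 4 TB = 4,000,000,000,000 bytes
Per item: 36 MB = 36,000,000 bytes
⌊4,000,000,000,000 / 36,000,000⌋ = 111,111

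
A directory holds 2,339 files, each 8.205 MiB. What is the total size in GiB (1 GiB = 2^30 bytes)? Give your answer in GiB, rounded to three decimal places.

18.742 GiB

Total = 2,339 × 8.205 MiB = 19191.495 MiB
= 19191.495 × 1,048,576 bytes = 20,123,741,061.12 bytes
1 GiB = 1,073,741,824 bytes
20,123,741,061.12 / 1,073,741,824 = 18.742 GiB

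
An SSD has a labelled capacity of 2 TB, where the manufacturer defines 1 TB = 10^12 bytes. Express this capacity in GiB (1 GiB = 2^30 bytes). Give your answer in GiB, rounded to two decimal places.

2 TB = 2 × 10^12 bytes = 2,000,000,000,000 bytes
1 GiB = 1,073,741,824 bytes
2,000,000,000,000 / 1,073,741,824 = 1,862.65 GiB

1,862.65 GiB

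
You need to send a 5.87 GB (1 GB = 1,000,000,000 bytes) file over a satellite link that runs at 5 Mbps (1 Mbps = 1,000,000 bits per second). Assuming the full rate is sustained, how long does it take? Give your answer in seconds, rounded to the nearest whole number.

9,392 seconds

5.87 GB = 5,870,000,000 bytes = 46,960,000,000 bits
5 Mbps = 5,000,000 bits/s
time = 46,960,000,000 / 5,000,000 = 9,392 s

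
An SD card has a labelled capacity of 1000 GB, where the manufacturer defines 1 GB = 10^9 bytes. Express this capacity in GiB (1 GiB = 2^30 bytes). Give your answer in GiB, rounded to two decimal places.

1000 GB = 1000 × 10^9 bytes = 1,000,000,000,000 bytes
1 GiB = 2^30 bytes = 1,073,741,824 bytes
1,000,000,000,000 / 1,073,741,824 = 931.32 GiB

931.32 GiB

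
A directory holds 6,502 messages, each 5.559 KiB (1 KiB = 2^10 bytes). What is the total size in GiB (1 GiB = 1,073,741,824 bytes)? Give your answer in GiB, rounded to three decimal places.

Total = 6,502 × 5.559 KiB = 36144.618 KiB
= 36144.618 × 1,024 bytes = 37,012,088.832 bytes
1 GiB = 1,073,741,824 bytes
37,012,088.832 / 1,073,741,824 = 0.034 GiB

0.034 GiB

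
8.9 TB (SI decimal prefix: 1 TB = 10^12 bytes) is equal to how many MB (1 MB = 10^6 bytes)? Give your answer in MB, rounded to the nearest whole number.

8,900,000 MB

8.9 TB = 8.9 × 10^12 bytes = 8,900,000,000,000 bytes
1 MB = 1,000,000 bytes
8,900,000,000,000 / 1,000,000 = 8,900,000 MB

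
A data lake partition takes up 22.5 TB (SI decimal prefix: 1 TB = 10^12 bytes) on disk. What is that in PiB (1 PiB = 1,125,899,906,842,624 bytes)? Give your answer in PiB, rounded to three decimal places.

22.5 TB = 22.5 × 10^12 bytes = 22,500,000,000,000 bytes
1 PiB = 1,125,899,906,842,624 bytes
22,500,000,000,000 / 1,125,899,906,842,624 = 0.020 PiB

0.020 PiB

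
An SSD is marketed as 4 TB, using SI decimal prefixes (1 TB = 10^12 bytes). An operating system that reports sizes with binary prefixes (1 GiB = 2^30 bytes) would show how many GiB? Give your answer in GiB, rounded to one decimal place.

3,725.3 GiB

4 TB = 4 × 10^12 bytes = 4,000,000,000,000 bytes
1 GiB = 1,073,741,824 bytes
4,000,000,000,000 / 1,073,741,824 = 3,725.3 GiB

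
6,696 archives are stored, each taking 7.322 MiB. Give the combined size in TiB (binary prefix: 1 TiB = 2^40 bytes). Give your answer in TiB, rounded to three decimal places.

0.047 TiB

Total = 6,696 × 7.322 MiB = 49028.112 MiB
= 49028.112 × 1,048,576 bytes = 51,409,701,568.512 bytes
1 TiB = 1,099,511,627,776 bytes
51,409,701,568.512 / 1,099,511,627,776 = 0.047 TiB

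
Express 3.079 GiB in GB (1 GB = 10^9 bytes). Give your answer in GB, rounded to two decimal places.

3.079 GiB = 3.079 × 2^30 bytes = 3,306,051,076.096 bytes
1 GB = 10^9 bytes = 1,000,000,000 bytes
3,306,051,076.096 / 1,000,000,000 = 3.31 GB

3.31 GB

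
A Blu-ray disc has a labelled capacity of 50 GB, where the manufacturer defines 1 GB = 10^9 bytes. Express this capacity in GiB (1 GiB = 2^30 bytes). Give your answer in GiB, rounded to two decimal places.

50 GB = 50 × 10^9 bytes = 50,000,000,000 bytes
1 GiB = 2^30 bytes = 1,073,741,824 bytes
50,000,000,000 / 1,073,741,824 = 46.57 GiB

46.57 GiB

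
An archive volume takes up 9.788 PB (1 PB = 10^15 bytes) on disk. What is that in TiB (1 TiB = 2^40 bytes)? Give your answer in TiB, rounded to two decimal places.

8,902.13 TiB

9.788 PB × 1,000,000,000,000,000 bytes/PB = 9,788,000,000,000,000 bytes
1 TiB = 2^40 bytes = 1,099,511,627,776 bytes
9,788,000,000,000,000 / 1,099,511,627,776 = 8,902.13 TiB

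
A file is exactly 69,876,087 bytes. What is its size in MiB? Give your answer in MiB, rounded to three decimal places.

69,876,087 bytes given.
1 MiB = 2^20 bytes = 1,048,576 bytes
69,876,087 / 1,048,576 = 66.639 MiB

66.639 MiB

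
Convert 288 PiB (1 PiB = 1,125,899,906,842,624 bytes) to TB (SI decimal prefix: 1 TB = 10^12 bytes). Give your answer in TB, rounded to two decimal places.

324,259.17 TB

288 PiB × 1,125,899,906,842,624 bytes/PiB = 324,259,173,170,675,712 bytes
1 TB = 1,000,000,000,000 bytes
324,259,173,170,675,712 / 1,000,000,000,000 = 324,259.17 TB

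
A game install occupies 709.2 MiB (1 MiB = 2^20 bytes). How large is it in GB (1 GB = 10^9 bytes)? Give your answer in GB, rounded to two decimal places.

0.74 GB

709.2 MiB = 709.2 × 2^20 bytes = 743,650,099.2 bytes
1 GB = 10^9 bytes = 1,000,000,000 bytes
743,650,099.2 / 1,000,000,000 = 0.74 GB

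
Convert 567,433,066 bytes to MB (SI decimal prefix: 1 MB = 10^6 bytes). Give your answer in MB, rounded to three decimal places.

567.433 MB

567,433,066 bytes given.
1 MB = 10^6 bytes = 1,000,000 bytes
567,433,066 / 1,000,000 = 567.433 MB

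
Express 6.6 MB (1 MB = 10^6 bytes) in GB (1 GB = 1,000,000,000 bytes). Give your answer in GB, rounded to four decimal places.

6.6 MB = 6.6 × 10^6 bytes = 6,600,000 bytes
1 GB = 10^9 bytes = 1,000,000,000 bytes
6,600,000 / 1,000,000,000 = 0.0066 GB

0.0066 GB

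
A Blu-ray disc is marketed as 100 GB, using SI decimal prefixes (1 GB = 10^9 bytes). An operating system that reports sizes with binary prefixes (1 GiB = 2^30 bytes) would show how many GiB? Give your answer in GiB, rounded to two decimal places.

93.13 GiB

100 GB × 1,000,000,000 bytes/GB = 100,000,000,000 bytes
1 GiB = 1,073,741,824 bytes
100,000,000,000 / 1,073,741,824 = 93.13 GiB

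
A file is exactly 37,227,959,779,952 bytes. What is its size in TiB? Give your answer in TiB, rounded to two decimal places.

33.86 TiB

37,227,959,779,952 bytes given.
1 TiB = 1,099,511,627,776 bytes
37,227,959,779,952 / 1,099,511,627,776 = 33.86 TiB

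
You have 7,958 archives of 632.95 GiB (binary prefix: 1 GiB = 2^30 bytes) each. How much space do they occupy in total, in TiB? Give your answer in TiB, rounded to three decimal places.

4,918.961 TiB

Total = 7,958 × 632.95 GiB = 5037016.1 GiB
= 5037016.1 × 1,073,741,824 bytes = 5,408,454,854,731,366.4 bytes
1 TiB = 1,099,511,627,776 bytes
5,408,454,854,731,366.4 / 1,099,511,627,776 = 4,918.961 TiB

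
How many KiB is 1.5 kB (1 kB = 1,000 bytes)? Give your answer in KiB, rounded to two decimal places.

1.46 KiB

1.5 kB = 1.5 × 10^3 bytes = 1,500 bytes
1 KiB = 1,024 bytes
1,500 / 1,024 = 1.46 KiB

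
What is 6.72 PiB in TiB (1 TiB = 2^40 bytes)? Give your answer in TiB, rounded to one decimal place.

6.72 PiB = 6.72 × 2^50 bytes = 7,566,047,373,982,433.28 bytes
1 TiB = 2^40 bytes = 1,099,511,627,776 bytes
7,566,047,373,982,433.28 / 1,099,511,627,776 = 6,881.3 TiB

6,881.3 TiB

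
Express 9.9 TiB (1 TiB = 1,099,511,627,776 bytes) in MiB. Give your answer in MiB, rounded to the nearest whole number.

10,380,902 MiB

9.9 TiB = 9.9 × 2^40 bytes = 10,885,165,114,982.4 bytes
1 MiB = 1,048,576 bytes
10,885,165,114,982.4 / 1,048,576 = 10,380,902 MiB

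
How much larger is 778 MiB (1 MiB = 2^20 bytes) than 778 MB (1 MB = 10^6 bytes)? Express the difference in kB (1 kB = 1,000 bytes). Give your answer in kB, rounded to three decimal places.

778 MiB = 778 × 1,048,576 = 815,792,128 bytes
778 MB = 778 × 1,000,000 = 778,000,000 bytes
difference = 37,792,128 bytes
37,792,128 / 1,000 = 37,792.128 kB

37,792.128 kB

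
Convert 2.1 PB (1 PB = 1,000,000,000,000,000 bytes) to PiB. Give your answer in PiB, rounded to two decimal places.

1.87 PiB

2.1 PB × 1,000,000,000,000,000 bytes/PB = 2,100,000,000,000,000 bytes
1 PiB = 1,125,899,906,842,624 bytes
2,100,000,000,000,000 / 1,125,899,906,842,624 = 1.87 PiB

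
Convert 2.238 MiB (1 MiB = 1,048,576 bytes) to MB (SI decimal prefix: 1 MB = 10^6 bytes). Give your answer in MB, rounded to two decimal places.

2.238 MiB × 1,048,576 bytes/MiB = 2,346,713.088 bytes
1 MB = 1,000,000 bytes
2,346,713.088 / 1,000,000 = 2.35 MB

2.35 MB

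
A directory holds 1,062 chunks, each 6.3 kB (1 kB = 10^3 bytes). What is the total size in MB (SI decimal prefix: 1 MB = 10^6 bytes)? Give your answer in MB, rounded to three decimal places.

Total = 1,062 × 6.3 kB = 6690.6 kB
= 6690.6 × 1,000 bytes = 6,690,600 bytes
1 MB = 1,000,000 bytes
6,690,600 / 1,000,000 = 6.691 MB

6.691 MB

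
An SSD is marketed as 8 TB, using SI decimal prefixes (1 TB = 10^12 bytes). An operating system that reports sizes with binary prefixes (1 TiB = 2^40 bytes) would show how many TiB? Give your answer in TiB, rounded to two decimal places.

7.28 TiB

8 TB × 1,000,000,000,000 bytes/TB = 8,000,000,000,000 bytes
1 TiB = 2^40 bytes = 1,099,511,627,776 bytes
8,000,000,000,000 / 1,099,511,627,776 = 7.28 TiB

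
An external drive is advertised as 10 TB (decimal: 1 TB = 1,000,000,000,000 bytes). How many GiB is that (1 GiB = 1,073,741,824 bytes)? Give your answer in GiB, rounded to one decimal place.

9,313.2 GiB

10 TB × 1,000,000,000,000 bytes/TB = 10,000,000,000,000 bytes
1 GiB = 1,073,741,824 bytes
10,000,000,000,000 / 1,073,741,824 = 9,313.2 GiB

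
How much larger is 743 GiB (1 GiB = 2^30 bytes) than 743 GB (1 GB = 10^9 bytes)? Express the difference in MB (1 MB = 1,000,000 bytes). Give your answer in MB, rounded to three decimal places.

54,790.175 MB

743 GiB = 743 × 1,073,741,824 = 797,790,175,232 bytes
743 GB = 743 × 1,000,000,000 = 743,000,000,000 bytes
difference = 54,790,175,232 bytes
54,790,175,232 / 1,000,000 = 54,790.175 MB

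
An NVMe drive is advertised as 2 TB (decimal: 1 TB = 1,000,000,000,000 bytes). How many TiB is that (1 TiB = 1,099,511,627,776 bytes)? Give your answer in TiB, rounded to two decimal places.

1.82 TiB

2 TB = 2 × 10^12 bytes = 2,000,000,000,000 bytes
1 TiB = 1,099,511,627,776 bytes
2,000,000,000,000 / 1,099,511,627,776 = 1.82 TiB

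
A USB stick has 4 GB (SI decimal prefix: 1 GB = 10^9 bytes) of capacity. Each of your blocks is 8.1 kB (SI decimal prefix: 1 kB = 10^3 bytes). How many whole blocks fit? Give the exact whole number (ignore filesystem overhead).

Capacity: 4 GB = 4,000,000,000 bytes
Per item: 8.1 kB = 8,100 bytes
⌊4,000,000,000 / 8,100⌋ = 493,827

493,827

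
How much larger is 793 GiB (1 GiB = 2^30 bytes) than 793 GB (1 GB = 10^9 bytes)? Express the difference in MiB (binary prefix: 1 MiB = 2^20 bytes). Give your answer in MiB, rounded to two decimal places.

55,768.27 MiB

793 GiB = 793 × 1,073,741,824 = 851,477,266,432 bytes
793 GB = 793 × 1,000,000,000 = 793,000,000,000 bytes
difference = 58,477,266,432 bytes
58,477,266,432 / 1,048,576 = 55,768.27 MiB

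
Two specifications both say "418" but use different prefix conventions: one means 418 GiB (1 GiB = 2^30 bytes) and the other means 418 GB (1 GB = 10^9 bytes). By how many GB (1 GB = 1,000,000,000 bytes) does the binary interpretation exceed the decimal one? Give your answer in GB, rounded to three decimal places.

30.824 GB

418 GiB = 418 × 1,073,741,824 = 448,824,082,432 bytes
418 GB = 418 × 1,000,000,000 = 418,000,000,000 bytes
difference = 30,824,082,432 bytes
30,824,082,432 / 1,000,000,000 = 30.824 GB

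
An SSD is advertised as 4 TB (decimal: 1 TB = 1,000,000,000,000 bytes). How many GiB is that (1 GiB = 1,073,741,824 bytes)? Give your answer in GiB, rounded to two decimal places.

3,725.29 GiB

4 TB × 1,000,000,000,000 bytes/TB = 4,000,000,000,000 bytes
1 GiB = 1,073,741,824 bytes
4,000,000,000,000 / 1,073,741,824 = 3,725.29 GiB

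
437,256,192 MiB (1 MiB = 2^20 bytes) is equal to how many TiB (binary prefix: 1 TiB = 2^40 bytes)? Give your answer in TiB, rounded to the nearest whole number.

437,256,192 MiB × 1,048,576 bytes/MiB = 458,496,348,782,592 bytes
1 TiB = 1,099,511,627,776 bytes
458,496,348,782,592 / 1,099,511,627,776 = 417 TiB

417 TiB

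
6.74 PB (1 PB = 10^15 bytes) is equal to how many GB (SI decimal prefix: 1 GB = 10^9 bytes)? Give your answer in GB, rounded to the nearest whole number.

6.74 PB = 6.74 × 10^15 bytes = 6,740,000,000,000,000 bytes
1 GB = 10^9 bytes = 1,000,000,000 bytes
6,740,000,000,000,000 / 1,000,000,000 = 6,740,000 GB

6,740,000 GB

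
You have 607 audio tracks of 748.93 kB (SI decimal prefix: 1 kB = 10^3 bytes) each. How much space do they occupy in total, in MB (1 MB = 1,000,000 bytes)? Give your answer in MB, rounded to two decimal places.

Total = 607 × 748.93 kB = 454600.51 kB
= 454600.51 × 1,000 bytes = 454,600,510 bytes
1 MB = 1,000,000 bytes
454,600,510 / 1,000,000 = 454.60 MB

454.60 MB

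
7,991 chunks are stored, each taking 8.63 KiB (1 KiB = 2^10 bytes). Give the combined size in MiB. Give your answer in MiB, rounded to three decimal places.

67.346 MiB

Total = 7,991 × 8.63 KiB = 68962.33 KiB
= 68962.33 × 1,024 bytes = 70,617,425.92 bytes
1 MiB = 1,048,576 bytes
70,617,425.92 / 1,048,576 = 67.346 MiB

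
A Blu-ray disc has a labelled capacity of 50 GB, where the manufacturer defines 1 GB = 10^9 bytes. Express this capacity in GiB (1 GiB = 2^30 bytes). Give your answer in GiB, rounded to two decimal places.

50 GB = 50 × 10^9 bytes = 50,000,000,000 bytes
1 GiB = 1,073,741,824 bytes
50,000,000,000 / 1,073,741,824 = 46.57 GiB

46.57 GiB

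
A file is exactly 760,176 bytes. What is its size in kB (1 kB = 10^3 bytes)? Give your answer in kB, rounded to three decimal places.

760.176 kB

760,176 bytes given.
1 kB = 1,000 bytes
760,176 / 1,000 = 760.176 kB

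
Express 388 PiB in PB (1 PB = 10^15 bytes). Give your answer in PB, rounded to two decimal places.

388 PiB = 388 × 2^50 bytes = 436,849,163,854,938,112 bytes
1 PB = 10^15 bytes = 1,000,000,000,000,000 bytes
436,849,163,854,938,112 / 1,000,000,000,000,000 = 436.85 PB

436.85 PB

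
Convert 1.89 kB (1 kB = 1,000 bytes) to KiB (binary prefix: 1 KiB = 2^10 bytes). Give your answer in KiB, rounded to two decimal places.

1.85 KiB

1.89 kB × 1,000 bytes/kB = 1,890 bytes
1 KiB = 2^10 bytes = 1,024 bytes
1,890 / 1,024 = 1.85 KiB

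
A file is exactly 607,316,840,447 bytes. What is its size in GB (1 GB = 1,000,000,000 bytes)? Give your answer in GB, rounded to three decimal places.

607.317 GB

607,316,840,447 bytes given.
1 GB = 1,000,000,000 bytes
607,316,840,447 / 1,000,000,000 = 607.317 GB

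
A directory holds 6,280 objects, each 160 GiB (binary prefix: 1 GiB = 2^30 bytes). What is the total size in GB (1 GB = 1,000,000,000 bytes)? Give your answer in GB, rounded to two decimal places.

Total = 6,280 × 160 GiB = 1,004,800 GiB
= 1,004,800 × 1,073,741,824 bytes = 1,078,895,784,755,200 bytes
1 GB = 1,000,000,000 bytes
1,078,895,784,755,200 / 1,000,000,000 = 1,078,895.78 GB

1,078,895.78 GB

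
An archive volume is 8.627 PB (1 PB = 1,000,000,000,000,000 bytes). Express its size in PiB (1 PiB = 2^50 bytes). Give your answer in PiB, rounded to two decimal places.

7.66 PiB

8.627 PB = 8.627 × 10^15 bytes = 8,627,000,000,000,000 bytes
1 PiB = 2^50 bytes = 1,125,899,906,842,624 bytes
8,627,000,000,000,000 / 1,125,899,906,842,624 = 7.66 PiB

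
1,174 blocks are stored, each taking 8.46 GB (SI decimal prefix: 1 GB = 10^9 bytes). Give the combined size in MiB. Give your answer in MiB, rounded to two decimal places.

Total = 1,174 × 8.46 GB = 9932.04 GB
= 9932.04 × 1,000,000,000 bytes = 9,932,040,000,000 bytes
1 MiB = 1,048,576 bytes
9,932,040,000,000 / 1,048,576 = 9,471,931.46 MiB

9,471,931.46 MiB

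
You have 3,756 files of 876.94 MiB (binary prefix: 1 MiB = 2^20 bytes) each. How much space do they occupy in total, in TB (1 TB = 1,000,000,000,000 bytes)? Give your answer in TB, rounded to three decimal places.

Total = 3,756 × 876.94 MiB = 3293786.64 MiB
= 3293786.64 × 1,048,576 bytes = 3,453,785,619,824.64 bytes
1 TB = 1,000,000,000,000 bytes
3,453,785,619,824.64 / 1,000,000,000,000 = 3.454 TB

3.454 TB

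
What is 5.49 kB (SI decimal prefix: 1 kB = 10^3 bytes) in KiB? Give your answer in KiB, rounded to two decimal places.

5.49 kB × 1,000 bytes/kB = 5,490 bytes
1 KiB = 1,024 bytes
5,490 / 1,024 = 5.36 KiB

5.36 KiB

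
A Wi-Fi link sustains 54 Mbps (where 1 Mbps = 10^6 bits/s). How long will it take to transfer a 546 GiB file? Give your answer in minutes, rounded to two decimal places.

1,447.56 minutes

546 GiB = 586,263,035,904 bytes = 4,690,104,287,232 bits
54 Mbps = 54,000,000 bits/s
time = 4,690,104,287,232 / 54,000,000 = 86,853.783 s
86,853.783 s / 60 = 1,447.56 minutes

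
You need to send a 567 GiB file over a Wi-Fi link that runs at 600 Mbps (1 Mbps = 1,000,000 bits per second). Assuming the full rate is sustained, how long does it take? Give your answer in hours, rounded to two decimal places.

2.25 hours

567 GiB = 608,811,614,208 bytes = 4,870,492,913,664 bits
600 Mbps = 600,000,000 bits/s
time = 4,870,492,913,664 / 600,000,000 = 8,117.4882 s
8,117.4882 s / 3600 = 2.25 hours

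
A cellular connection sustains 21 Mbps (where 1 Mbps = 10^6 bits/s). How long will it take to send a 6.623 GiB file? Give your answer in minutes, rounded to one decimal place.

45.2 minutes

6.623 GiB = 7,111,392,100.352 bytes = 56,891,136,802.816 bits
21 Mbps = 21,000,000 bits/s
time = 56,891,136,802.816 / 21,000,000 = 2,709.10 s
2,709.10 s / 60 = 45.2 minutes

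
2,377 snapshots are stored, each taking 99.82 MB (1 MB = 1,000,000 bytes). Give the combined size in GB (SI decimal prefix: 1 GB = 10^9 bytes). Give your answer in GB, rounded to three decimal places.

Total = 2,377 × 99.82 MB = 237272.14 MB
= 237272.14 × 1,000,000 bytes = 237,272,140,000 bytes
1 GB = 1,000,000,000 bytes
237,272,140,000 / 1,000,000,000 = 237.272 GB

237.272 GB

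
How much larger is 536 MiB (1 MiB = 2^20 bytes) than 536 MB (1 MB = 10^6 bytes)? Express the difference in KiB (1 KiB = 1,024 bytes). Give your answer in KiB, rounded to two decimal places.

536 MiB = 536 × 1,048,576 = 562,036,736 bytes
536 MB = 536 × 1,000,000 = 536,000,000 bytes
difference = 26,036,736 bytes
26,036,736 / 1,024 = 25,426.50 KiB

25,426.50 KiB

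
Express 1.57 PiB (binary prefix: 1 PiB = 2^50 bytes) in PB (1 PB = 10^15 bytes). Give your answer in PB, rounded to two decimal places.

1.57 PiB × 1,125,899,906,842,624 bytes/PiB = 1,767,662,853,742,919.68 bytes
1 PB = 10^15 bytes = 1,000,000,000,000,000 bytes
1,767,662,853,742,919.68 / 1,000,000,000,000,000 = 1.77 PB

1.77 PB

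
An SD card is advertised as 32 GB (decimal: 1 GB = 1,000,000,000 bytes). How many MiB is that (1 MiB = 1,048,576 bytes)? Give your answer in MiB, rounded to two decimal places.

30,517.58 MiB

32 GB = 32 × 10^9 bytes = 32,000,000,000 bytes
1 MiB = 2^20 bytes = 1,048,576 bytes
32,000,000,000 / 1,048,576 = 30,517.58 MiB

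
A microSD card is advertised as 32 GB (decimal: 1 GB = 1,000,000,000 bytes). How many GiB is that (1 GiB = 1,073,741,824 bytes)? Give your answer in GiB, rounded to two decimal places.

29.80 GiB

32 GB = 32 × 10^9 bytes = 32,000,000,000 bytes
1 GiB = 2^30 bytes = 1,073,741,824 bytes
32,000,000,000 / 1,073,741,824 = 29.80 GiB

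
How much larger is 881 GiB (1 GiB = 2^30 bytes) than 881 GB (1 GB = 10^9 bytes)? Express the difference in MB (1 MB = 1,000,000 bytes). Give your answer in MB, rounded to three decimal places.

881 GiB = 881 × 1,073,741,824 = 945,966,546,944 bytes
881 GB = 881 × 1,000,000,000 = 881,000,000,000 bytes
difference = 64,966,546,944 bytes
64,966,546,944 / 1,000,000 = 64,966.547 MB

64,966.547 MB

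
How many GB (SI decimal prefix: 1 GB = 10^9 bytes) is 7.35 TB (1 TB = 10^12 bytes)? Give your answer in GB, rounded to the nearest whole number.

7,350 GB

7.35 TB × 1,000,000,000,000 bytes/TB = 7,350,000,000,000 bytes
1 GB = 1,000,000,000 bytes
7,350,000,000,000 / 1,000,000,000 = 7,350 GB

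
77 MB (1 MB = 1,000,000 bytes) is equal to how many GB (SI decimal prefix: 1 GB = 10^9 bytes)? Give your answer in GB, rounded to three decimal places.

77 MB = 77 × 10^6 bytes = 77,000,000 bytes
1 GB = 1,000,000,000 bytes
77,000,000 / 1,000,000,000 = 0.077 GB

0.077 GB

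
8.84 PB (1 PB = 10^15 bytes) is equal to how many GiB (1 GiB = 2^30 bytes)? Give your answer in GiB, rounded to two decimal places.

8,232,891.56 GiB

8.84 PB × 1,000,000,000,000,000 bytes/PB = 8,840,000,000,000,000 bytes
1 GiB = 2^30 bytes = 1,073,741,824 bytes
8,840,000,000,000,000 / 1,073,741,824 = 8,232,891.56 GiB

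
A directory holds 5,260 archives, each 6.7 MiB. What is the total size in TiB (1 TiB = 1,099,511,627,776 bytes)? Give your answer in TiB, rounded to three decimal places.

0.034 TiB

Total = 5,260 × 6.7 MiB = 35,242 MiB
= 35,242 × 1,048,576 bytes = 36,953,915,392 bytes
1 TiB = 1,099,511,627,776 bytes
36,953,915,392 / 1,099,511,627,776 = 0.034 TiB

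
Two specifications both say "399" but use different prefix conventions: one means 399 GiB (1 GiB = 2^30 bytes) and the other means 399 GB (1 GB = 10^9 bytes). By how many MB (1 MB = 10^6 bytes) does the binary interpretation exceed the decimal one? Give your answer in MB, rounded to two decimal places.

29,422.99 MB

399 GiB = 399 × 1,073,741,824 = 428,422,987,776 bytes
399 GB = 399 × 1,000,000,000 = 399,000,000,000 bytes
difference = 29,422,987,776 bytes
29,422,987,776 / 1,000,000 = 29,422.99 MB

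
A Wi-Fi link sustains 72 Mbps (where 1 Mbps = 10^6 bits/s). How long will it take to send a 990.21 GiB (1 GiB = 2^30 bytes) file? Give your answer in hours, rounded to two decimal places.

990.21 GiB = 1,063,229,891,543.04 bytes = 8,505,839,132,344.32 bits
72 Mbps = 72,000,000 bits/s
time = 8,505,839,132,344.32 / 72,000,000 = 118,136.6546 s
118,136.6546 s / 3600 = 32.82 hours

32.82 hours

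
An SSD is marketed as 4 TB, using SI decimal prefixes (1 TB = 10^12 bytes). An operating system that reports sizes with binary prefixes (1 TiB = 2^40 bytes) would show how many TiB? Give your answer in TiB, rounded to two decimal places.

4 TB × 1,000,000,000,000 bytes/TB = 4,000,000,000,000 bytes
1 TiB = 2^40 bytes = 1,099,511,627,776 bytes
4,000,000,000,000 / 1,099,511,627,776 = 3.64 TiB

3.64 TiB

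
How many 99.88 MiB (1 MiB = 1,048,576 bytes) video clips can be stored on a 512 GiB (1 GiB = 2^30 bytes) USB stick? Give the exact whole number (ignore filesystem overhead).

5,249

Capacity: 512 GiB = 549,755,813,888 bytes
Per item: 99.88 MiB = 104,731,770.88 bytes
⌊549,755,813,888 / 104,731,770.88⌋ = 5,249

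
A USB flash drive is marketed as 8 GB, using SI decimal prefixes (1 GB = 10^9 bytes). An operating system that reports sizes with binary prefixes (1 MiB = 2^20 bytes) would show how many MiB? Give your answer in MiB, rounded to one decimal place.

7,629.4 MiB

8 GB × 1,000,000,000 bytes/GB = 8,000,000,000 bytes
1 MiB = 1,048,576 bytes
8,000,000,000 / 1,048,576 = 7,629.4 MiB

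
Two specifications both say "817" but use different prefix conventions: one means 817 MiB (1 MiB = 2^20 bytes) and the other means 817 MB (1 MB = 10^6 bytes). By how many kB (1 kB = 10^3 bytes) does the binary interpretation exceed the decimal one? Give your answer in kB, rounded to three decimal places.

817 MiB = 817 × 1,048,576 = 856,686,592 bytes
817 MB = 817 × 1,000,000 = 817,000,000 bytes
difference = 39,686,592 bytes
39,686,592 / 1,000 = 39,686.592 kB

39,686.592 kB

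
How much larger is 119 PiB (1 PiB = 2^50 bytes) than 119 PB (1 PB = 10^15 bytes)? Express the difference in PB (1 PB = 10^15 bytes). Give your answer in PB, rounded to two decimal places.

14.98 PB

119 PiB = 119 × 1,125,899,906,842,624 = 133,982,088,914,272,256 bytes
119 PB = 119 × 1,000,000,000,000,000 = 119,000,000,000,000,000 bytes
difference = 14,982,088,914,272,256 bytes
14,982,088,914,272,256 / 1,000,000,000,000,000 = 14.98 PB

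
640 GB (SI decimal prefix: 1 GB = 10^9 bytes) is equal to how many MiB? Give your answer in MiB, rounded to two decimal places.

610,351.56 MiB

640 GB × 1,000,000,000 bytes/GB = 640,000,000,000 bytes
1 MiB = 1,048,576 bytes
640,000,000,000 / 1,048,576 = 610,351.56 MiB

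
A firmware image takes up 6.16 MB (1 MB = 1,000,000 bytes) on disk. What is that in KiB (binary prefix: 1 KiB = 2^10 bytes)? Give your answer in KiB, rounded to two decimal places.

6.16 MB = 6.16 × 10^6 bytes = 6,160,000 bytes
1 KiB = 1,024 bytes
6,160,000 / 1,024 = 6,015.63 KiB

6,015.63 KiB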